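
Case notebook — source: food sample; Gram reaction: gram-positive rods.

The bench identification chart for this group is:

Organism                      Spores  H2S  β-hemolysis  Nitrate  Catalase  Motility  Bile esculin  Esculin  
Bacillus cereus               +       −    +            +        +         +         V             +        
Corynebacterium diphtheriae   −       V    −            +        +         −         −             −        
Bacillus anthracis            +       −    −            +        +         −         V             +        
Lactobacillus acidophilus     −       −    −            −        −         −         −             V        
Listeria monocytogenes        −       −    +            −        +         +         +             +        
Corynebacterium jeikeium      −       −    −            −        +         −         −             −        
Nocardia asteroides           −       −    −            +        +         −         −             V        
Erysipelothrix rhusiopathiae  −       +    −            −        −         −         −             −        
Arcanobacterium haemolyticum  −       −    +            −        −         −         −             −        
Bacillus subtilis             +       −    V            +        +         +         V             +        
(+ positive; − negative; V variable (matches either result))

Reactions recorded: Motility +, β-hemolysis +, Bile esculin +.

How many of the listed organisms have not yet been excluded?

β-hemolysis +: excludes 6 organisms — 4 left.
Motility +: excludes Arcanobacterium haemolyticum — 3 left.
Bile esculin +: all 3 remaining candidates are consistent.
Still consistent: Bacillus cereus, Bacillus subtilis, Listeria monocytogenes.

3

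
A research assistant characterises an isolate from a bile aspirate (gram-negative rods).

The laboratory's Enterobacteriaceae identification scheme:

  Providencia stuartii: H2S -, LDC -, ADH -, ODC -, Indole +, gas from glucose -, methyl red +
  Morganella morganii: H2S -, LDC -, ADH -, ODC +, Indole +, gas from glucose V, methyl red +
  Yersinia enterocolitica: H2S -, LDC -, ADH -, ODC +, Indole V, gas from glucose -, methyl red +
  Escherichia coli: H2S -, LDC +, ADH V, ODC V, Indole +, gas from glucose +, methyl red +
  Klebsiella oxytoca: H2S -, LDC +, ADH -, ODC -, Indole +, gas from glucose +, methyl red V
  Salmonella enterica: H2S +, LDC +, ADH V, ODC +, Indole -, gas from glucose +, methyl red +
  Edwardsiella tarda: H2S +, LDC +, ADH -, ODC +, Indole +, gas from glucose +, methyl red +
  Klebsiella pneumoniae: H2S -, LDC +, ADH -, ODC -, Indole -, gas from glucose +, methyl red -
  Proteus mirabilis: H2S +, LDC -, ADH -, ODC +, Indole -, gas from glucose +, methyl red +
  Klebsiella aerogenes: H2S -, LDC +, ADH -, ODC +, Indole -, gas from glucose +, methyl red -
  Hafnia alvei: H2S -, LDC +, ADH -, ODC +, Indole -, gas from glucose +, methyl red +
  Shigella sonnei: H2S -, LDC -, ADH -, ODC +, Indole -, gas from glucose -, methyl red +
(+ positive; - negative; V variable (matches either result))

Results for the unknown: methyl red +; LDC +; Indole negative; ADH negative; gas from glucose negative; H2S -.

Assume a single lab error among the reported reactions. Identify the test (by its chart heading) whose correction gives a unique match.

gas from glucose

As reported, no row in the chart matches all 6 reactions.
Reversing methyl red → still no organism matches.
Reversing H2S → still no organism matches.
Reversing LDC → 2 organisms match (not unique).
Reversing gas from glucose (to +) → unique match: Hafnia alvei.
Reversing Indole → still no organism matches.
Reversing ADH → still no organism matches.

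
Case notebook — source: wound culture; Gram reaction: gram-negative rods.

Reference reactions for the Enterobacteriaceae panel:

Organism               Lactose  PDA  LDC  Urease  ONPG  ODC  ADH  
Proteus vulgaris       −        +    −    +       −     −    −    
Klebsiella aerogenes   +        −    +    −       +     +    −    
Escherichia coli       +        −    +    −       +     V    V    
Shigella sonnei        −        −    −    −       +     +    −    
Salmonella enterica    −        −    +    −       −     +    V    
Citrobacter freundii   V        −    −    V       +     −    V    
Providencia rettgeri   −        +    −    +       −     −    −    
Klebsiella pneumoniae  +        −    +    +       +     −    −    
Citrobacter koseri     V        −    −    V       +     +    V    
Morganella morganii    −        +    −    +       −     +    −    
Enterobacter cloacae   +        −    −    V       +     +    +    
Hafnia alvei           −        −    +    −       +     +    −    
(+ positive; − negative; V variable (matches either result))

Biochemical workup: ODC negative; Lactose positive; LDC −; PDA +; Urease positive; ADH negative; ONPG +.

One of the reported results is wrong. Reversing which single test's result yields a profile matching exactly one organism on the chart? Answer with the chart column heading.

PDA

As reported, no row in the chart matches all 7 reactions.
Reversing ADH → still no organism matches.
Reversing ONPG → still no organism matches.
Reversing ODC → still no organism matches.
Reversing LDC → still no organism matches.
Reversing Urease → still no organism matches.
Reversing Lactose → still no organism matches.
Reversing PDA (to −) → unique match: Citrobacter freundii.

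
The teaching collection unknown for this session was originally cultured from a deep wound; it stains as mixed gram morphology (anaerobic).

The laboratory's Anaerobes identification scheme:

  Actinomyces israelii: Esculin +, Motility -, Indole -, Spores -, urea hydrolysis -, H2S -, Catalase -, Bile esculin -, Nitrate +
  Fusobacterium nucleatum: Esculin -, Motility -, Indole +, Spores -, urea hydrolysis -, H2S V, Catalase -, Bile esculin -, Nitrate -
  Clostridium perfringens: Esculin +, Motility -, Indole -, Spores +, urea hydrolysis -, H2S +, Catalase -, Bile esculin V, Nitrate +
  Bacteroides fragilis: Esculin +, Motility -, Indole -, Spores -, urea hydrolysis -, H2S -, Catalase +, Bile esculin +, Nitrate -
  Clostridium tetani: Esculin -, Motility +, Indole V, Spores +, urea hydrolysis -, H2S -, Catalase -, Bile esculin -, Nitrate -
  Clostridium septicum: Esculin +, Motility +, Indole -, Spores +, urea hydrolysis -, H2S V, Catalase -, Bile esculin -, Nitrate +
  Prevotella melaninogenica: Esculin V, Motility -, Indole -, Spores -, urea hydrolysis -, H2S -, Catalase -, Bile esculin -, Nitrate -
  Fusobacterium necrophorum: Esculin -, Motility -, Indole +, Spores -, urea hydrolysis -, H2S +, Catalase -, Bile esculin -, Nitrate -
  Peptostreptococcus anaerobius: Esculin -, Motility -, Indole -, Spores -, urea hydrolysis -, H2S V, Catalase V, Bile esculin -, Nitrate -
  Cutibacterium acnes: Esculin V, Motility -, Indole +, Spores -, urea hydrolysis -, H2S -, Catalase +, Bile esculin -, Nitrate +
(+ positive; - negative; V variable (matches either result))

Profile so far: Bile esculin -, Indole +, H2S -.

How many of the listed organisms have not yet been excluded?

H2S -: excludes Clostridium perfringens, Fusobacterium necrophorum — 8 left.
Indole +: excludes 5 organisms — 3 left.
Bile esculin -: all 3 remaining candidates are consistent.
Still consistent: Clostridium tetani, Cutibacterium acnes, Fusobacterium nucleatum.

3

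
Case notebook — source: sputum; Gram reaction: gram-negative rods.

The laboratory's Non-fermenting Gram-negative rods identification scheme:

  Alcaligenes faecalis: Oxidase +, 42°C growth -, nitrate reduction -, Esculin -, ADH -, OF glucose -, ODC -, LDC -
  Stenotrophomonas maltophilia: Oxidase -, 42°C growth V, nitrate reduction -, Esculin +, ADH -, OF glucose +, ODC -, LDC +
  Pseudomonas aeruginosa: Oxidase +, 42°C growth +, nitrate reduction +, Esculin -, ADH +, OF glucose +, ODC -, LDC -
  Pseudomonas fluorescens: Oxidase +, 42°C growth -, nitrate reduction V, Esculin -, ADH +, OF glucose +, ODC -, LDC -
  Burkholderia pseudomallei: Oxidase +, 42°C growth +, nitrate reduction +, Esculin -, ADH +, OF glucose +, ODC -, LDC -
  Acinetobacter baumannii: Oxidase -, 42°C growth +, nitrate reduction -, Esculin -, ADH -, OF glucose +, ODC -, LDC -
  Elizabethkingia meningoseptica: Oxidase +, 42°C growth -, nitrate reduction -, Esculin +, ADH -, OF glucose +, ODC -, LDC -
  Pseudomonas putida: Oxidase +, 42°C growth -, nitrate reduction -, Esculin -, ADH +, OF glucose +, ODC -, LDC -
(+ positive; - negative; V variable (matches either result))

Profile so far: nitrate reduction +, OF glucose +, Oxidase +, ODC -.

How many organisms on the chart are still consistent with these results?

OF glucose +: excludes Alcaligenes faecalis — 7 left.
Oxidase +: excludes Stenotrophomonas maltophilia, Acinetobacter baumannii — 5 left.
ODC -: all 5 remaining candidates are consistent.
nitrate reduction +: excludes Elizabethkingia meningoseptica, Pseudomonas putida — 3 left.
Still consistent: Burkholderia pseudomallei, Pseudomonas aeruginosa, Pseudomonas fluorescens.

3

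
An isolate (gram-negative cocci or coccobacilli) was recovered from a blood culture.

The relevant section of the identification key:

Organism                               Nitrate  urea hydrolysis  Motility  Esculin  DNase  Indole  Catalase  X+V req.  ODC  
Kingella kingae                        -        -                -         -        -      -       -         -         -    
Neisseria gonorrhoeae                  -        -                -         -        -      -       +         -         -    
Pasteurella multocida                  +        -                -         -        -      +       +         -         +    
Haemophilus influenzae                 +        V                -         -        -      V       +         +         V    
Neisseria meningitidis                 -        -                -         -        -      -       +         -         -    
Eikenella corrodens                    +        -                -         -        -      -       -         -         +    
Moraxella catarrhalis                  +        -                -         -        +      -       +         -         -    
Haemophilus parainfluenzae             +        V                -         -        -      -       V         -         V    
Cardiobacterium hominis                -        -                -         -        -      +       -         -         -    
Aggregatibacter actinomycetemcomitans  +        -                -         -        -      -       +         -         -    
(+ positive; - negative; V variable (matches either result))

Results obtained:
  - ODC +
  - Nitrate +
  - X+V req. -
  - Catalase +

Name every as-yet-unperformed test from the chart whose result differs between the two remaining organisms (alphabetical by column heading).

Catalase +: excludes Kingella kingae, Eikenella corrodens, Cardiobacterium hominis — 7 left.
Nitrate +: excludes Neisseria gonorrhoeae, Neisseria meningitidis — 5 left.
ODC +: excludes Moraxella catarrhalis, Aggregatibacter actinomycetemcomitans — 3 left.
X+V req. -: excludes Haemophilus influenzae — 2 left.
Two candidates remain: Haemophilus parainfluenzae and Pasteurella multocida.
  urea hydrolysis: V vs - — variable for at least one, does not separate.
  Motility: - vs - — same for both, does not separate.
  Esculin: - vs - — same for both, does not separate.
  DNase: - vs - — same for both, does not separate.
  Indole: Haemophilus parainfluenzae -, Pasteurella multocida + — discriminates.

Indole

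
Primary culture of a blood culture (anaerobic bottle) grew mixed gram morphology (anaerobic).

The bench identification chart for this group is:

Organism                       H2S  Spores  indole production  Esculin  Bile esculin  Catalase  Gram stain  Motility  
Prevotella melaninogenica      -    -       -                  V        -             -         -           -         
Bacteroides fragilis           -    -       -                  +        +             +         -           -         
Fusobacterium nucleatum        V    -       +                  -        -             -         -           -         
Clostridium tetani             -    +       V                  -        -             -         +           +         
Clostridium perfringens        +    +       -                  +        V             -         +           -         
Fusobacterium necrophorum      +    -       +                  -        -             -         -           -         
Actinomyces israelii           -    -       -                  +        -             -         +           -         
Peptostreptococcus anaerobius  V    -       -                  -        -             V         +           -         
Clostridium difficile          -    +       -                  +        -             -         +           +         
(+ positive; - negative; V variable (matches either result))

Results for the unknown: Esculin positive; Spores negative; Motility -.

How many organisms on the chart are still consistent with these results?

Spores -: excludes Clostridium tetani, Clostridium perfringens, Clostridium difficile — 6 left.
Esculin +: excludes Fusobacterium nucleatum, Fusobacterium necrophorum, Peptostreptococcus anaerobius — 3 left.
Motility -: all 3 remaining candidates are consistent.
Still consistent: Actinomyces israelii, Bacteroides fragilis, Prevotella melaninogenica.

3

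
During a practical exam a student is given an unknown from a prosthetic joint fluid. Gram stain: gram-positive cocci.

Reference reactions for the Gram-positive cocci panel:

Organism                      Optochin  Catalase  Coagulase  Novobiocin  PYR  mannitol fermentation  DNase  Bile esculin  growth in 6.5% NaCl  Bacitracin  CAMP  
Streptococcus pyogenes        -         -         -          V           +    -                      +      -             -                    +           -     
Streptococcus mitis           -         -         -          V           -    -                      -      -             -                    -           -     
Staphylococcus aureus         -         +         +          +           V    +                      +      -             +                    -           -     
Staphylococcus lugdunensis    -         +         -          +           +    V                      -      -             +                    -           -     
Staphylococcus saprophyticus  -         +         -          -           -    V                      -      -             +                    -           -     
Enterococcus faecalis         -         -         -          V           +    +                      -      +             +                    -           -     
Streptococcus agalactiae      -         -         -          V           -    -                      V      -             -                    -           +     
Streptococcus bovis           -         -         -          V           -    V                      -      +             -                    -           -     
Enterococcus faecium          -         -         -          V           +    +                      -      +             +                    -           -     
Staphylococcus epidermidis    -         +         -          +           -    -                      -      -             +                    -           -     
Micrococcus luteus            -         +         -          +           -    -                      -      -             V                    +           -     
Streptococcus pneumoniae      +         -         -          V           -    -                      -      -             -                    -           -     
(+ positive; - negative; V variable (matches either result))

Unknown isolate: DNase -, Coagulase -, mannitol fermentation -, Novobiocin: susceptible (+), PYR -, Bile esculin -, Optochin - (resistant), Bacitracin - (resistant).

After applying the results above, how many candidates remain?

3

Bacitracin -: excludes Streptococcus pyogenes, Micrococcus luteus — 10 left.
DNase -: excludes Staphylococcus aureus — 9 left.
PYR -: excludes Staphylococcus lugdunensis, Enterococcus faecalis, Enterococcus faecium — 6 left.
Coagulase -: all 6 remaining candidates are consistent.
mannitol fermentation -: all 6 remaining candidates are consistent.
Bile esculin -: excludes Streptococcus bovis — 5 left.
Optochin -: excludes Streptococcus pneumoniae — 4 left.
Novobiocin +: excludes Staphylococcus saprophyticus — 3 left.
Still consistent: Staphylococcus epidermidis, Streptococcus agalactiae, Streptococcus mitis.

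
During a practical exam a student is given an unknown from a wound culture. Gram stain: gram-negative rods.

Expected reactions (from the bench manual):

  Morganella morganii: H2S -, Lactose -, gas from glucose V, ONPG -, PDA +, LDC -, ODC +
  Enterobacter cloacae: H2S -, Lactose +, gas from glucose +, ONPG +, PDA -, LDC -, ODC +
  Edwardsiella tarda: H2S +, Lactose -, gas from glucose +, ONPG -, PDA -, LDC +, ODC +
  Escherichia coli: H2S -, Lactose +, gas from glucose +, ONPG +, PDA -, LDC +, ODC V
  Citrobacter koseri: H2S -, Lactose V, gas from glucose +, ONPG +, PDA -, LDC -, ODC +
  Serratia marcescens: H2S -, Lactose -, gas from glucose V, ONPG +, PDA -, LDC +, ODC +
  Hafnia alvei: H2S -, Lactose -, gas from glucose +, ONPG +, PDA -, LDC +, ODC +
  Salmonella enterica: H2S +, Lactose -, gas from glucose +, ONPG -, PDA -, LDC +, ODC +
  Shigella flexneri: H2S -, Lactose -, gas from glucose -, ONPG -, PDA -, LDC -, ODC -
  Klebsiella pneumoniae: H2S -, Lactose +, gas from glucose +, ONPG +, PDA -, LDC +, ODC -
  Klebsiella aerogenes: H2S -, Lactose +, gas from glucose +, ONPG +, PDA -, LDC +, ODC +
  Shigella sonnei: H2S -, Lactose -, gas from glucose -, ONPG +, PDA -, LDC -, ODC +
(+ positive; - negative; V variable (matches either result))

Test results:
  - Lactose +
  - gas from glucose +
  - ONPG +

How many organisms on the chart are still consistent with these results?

5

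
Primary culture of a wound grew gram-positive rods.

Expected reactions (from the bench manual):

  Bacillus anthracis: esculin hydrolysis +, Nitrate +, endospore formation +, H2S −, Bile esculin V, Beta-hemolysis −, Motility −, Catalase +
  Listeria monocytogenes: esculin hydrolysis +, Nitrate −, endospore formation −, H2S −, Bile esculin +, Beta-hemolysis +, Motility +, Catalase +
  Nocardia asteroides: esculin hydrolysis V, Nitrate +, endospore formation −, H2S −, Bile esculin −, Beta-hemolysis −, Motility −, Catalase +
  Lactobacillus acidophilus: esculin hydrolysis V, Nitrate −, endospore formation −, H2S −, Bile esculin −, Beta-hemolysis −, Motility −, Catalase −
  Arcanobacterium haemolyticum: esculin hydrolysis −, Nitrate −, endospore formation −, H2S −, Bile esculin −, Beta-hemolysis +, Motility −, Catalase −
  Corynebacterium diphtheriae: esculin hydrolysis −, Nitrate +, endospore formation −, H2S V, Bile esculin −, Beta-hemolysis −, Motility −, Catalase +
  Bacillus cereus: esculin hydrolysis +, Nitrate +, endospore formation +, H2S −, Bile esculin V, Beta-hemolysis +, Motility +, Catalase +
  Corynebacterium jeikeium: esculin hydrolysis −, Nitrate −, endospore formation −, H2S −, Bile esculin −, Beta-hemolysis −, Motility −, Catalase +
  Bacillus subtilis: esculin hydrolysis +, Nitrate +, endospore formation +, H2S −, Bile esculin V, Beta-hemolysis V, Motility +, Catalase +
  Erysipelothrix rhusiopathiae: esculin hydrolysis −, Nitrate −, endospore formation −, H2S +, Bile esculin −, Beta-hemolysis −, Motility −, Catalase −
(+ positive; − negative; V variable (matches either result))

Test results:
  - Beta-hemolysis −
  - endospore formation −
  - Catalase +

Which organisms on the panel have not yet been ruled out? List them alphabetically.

Corynebacterium diphtheriae, Corynebacterium jeikeium, Nocardia asteroides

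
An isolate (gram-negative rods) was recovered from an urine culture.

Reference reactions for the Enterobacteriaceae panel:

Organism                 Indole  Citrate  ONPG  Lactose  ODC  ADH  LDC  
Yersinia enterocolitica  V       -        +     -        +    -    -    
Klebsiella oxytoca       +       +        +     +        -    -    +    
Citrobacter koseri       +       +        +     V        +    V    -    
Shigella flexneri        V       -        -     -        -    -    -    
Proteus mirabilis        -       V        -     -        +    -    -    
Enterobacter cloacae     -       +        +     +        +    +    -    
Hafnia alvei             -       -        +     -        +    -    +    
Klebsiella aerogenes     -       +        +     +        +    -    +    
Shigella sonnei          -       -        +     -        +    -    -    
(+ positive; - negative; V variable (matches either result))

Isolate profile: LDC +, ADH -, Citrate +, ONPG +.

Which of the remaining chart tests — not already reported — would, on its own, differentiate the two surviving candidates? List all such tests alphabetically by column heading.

Indole, ODC

Citrate +: excludes Yersinia enterocolitica, Shigella flexneri, Hafnia alvei, Shigella sonnei — 5 left.
ONPG +: excludes Proteus mirabilis — 4 left.
ADH -: excludes Enterobacter cloacae — 3 left.
LDC +: excludes Citrobacter koseri — 2 left.
Two candidates remain: Klebsiella aerogenes and Klebsiella oxytoca.
  Indole: Klebsiella aerogenes -, Klebsiella oxytoca + — discriminates.
  Lactose: + vs + — same for both, does not separate.
  ODC: Klebsiella aerogenes +, Klebsiella oxytoca - — discriminates.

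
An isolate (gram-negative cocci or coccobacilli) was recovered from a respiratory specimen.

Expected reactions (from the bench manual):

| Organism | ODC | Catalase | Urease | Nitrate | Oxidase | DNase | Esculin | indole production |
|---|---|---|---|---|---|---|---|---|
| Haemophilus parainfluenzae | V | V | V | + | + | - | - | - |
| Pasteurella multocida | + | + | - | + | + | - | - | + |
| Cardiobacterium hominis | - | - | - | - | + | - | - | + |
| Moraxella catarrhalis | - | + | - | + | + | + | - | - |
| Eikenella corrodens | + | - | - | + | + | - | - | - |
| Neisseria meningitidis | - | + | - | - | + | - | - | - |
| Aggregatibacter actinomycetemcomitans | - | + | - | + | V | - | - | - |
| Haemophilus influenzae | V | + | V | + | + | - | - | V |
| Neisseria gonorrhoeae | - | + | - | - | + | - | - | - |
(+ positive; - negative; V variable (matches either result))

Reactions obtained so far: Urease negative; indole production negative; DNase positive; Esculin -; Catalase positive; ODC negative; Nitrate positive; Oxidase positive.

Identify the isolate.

Nitrate +: excludes Cardiobacterium hominis, Neisseria meningitidis, Neisseria gonorrhoeae — 6 left.
Catalase +: excludes Eikenella corrodens — 5 left.
ODC -: excludes Pasteurella multocida — 4 left.
indole production -: all 4 remaining candidates are consistent.
Urease -: all 4 remaining candidates are consistent.
DNase +: excludes Haemophilus parainfluenzae, Aggregatibacter actinomycetemcomitans, Haemophilus influenzae — 1 left.
Esculin -: the one remaining candidate is consistent.
Oxidase +: the one remaining candidate is consistent.

Moraxella catarrhalis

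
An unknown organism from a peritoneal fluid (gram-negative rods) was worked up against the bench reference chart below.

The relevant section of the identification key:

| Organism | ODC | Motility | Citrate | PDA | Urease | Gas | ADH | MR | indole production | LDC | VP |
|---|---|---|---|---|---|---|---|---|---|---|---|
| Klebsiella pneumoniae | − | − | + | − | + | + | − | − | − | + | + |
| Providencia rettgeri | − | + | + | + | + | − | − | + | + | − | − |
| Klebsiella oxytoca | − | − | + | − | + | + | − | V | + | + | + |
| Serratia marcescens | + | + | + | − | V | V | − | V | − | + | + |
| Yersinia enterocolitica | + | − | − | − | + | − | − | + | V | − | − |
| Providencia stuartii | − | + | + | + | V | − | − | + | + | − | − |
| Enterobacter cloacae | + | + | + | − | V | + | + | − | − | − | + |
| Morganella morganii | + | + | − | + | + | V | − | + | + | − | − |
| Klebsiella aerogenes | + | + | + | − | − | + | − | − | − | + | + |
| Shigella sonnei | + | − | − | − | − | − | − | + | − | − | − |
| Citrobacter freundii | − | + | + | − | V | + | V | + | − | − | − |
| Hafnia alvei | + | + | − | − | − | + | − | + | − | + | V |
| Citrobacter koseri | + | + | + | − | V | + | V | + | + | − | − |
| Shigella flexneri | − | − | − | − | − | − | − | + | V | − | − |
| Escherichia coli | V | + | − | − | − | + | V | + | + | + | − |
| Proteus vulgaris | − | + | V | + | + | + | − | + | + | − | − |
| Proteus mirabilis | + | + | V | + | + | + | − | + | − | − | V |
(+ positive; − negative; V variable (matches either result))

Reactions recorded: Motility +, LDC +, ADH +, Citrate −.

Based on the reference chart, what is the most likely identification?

LDC +: excludes 11 organisms — 6 left.
Citrate −: excludes Klebsiella pneumoniae, Klebsiella oxytoca, Serratia marcescens, Klebsiella aerogenes — 2 left.
Motility +: all 2 remaining candidates are consistent.
ADH +: excludes Hafnia alvei — 1 left.

Escherichia coli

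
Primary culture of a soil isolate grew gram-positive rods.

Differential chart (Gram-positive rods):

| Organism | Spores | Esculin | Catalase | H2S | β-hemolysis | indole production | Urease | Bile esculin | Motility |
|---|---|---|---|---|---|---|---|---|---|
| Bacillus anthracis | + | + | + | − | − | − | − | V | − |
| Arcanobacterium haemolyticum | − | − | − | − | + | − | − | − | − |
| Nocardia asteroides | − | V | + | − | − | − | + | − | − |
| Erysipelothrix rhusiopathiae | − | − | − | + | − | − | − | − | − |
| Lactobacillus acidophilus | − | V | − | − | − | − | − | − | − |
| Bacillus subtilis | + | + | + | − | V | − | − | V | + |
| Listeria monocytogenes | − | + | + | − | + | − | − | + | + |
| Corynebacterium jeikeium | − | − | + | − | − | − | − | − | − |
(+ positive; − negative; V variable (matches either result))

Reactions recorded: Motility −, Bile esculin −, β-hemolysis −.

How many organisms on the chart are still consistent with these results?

5

Bile esculin −: excludes Listeria monocytogenes — 7 left.
β-hemolysis −: excludes Arcanobacterium haemolyticum — 6 left.
Motility −: excludes Bacillus subtilis — 5 left.
Still consistent: Bacillus anthracis, Corynebacterium jeikeium, Erysipelothrix rhusiopathiae, Lactobacillus acidophilus, Nocardia asteroides.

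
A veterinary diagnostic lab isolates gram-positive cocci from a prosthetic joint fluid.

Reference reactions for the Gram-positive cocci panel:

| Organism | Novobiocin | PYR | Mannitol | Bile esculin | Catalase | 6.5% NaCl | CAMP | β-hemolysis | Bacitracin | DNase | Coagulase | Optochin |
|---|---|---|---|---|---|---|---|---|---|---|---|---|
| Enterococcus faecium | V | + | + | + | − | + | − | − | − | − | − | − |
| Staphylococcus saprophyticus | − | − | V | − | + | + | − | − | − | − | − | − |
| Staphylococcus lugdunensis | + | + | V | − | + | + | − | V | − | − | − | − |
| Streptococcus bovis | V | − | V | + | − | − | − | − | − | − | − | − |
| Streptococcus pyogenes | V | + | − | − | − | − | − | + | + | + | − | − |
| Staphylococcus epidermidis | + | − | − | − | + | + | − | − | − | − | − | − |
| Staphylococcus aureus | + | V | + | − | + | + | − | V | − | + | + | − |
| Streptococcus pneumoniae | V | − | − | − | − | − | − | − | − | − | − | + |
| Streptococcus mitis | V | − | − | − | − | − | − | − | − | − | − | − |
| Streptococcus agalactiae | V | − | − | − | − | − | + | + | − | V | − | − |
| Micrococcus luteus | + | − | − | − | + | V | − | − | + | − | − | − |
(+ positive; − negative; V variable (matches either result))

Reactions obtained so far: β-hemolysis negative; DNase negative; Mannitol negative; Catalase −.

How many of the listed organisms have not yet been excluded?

3

DNase −: excludes Streptococcus pyogenes, Staphylococcus aureus — 9 left.
Mannitol −: excludes Enterococcus faecium — 8 left.
β-hemolysis −: excludes Streptococcus agalactiae — 7 left.
Catalase −: excludes Staphylococcus saprophyticus, Staphylococcus lugdunensis, Staphylococcus epidermidis, Micrococcus luteus — 3 left.
Still consistent: Streptococcus bovis, Streptococcus mitis, Streptococcus pneumoniae.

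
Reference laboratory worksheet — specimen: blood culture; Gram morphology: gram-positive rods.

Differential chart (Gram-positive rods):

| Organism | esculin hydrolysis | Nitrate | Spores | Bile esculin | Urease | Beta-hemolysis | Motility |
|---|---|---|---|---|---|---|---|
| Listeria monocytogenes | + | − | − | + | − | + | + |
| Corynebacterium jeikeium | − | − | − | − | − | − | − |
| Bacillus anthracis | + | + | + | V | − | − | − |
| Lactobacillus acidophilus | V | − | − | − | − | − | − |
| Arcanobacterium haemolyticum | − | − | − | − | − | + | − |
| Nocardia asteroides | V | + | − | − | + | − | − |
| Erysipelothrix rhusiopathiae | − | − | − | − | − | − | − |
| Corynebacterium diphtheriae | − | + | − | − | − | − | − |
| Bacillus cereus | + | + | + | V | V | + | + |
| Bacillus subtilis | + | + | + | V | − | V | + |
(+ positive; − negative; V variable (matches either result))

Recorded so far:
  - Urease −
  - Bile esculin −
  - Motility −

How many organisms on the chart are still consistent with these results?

Bile esculin −: excludes Listeria monocytogenes — 9 left.
Urease −: excludes Nocardia asteroides — 8 left.
Motility −: excludes Bacillus cereus, Bacillus subtilis — 6 left.
Still consistent: Arcanobacterium haemolyticum, Bacillus anthracis, Corynebacterium diphtheriae, Corynebacterium jeikeium, Erysipelothrix rhusiopathiae, Lactobacillus acidophilus.

6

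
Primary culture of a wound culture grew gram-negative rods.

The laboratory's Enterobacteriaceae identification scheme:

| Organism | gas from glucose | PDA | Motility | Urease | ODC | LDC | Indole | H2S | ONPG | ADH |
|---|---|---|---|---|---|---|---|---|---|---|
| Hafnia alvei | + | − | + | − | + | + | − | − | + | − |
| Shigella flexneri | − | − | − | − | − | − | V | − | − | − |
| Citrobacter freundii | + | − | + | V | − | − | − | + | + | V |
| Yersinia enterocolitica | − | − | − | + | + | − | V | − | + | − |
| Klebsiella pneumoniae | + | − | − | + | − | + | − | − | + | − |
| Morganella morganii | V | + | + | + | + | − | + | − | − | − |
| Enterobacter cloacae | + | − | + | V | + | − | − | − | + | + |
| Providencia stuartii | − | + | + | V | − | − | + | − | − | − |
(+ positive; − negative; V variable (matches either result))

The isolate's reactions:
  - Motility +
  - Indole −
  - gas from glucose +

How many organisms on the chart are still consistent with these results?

Indole −: excludes Morganella morganii, Providencia stuartii — 6 left.
Motility +: excludes Shigella flexneri, Yersinia enterocolitica, Klebsiella pneumoniae — 3 left.
gas from glucose +: all 3 remaining candidates are consistent.
Still consistent: Citrobacter freundii, Enterobacter cloacae, Hafnia alvei.

3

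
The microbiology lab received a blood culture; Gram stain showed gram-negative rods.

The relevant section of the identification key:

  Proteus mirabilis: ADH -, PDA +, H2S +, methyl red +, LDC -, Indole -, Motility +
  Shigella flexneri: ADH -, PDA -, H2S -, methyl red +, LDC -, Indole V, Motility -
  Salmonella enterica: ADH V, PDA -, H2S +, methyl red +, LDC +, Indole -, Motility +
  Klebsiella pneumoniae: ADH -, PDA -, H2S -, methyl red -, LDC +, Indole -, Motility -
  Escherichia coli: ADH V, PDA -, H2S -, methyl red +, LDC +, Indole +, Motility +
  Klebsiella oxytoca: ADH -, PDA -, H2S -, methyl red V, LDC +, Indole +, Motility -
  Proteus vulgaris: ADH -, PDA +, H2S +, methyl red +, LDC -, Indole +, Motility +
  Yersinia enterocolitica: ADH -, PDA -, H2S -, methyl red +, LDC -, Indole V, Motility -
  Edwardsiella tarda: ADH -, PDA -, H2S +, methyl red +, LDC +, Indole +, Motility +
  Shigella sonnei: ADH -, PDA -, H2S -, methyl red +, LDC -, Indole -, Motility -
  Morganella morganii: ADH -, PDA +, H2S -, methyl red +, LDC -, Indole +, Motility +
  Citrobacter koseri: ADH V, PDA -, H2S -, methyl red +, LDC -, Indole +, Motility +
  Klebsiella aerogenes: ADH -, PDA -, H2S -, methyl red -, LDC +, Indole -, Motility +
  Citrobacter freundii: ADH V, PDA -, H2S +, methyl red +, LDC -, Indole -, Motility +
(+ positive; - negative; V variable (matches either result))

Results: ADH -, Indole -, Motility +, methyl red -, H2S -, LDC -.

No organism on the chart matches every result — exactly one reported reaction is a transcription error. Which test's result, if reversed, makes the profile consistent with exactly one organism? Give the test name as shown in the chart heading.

LDC

As reported, no row in the chart matches all 6 reactions.
Reversing methyl red → still no organism matches.
Reversing ADH → still no organism matches.
Reversing LDC (to +) → unique match: Klebsiella aerogenes.
Reversing Indole → still no organism matches.
Reversing H2S → still no organism matches.
Reversing Motility → still no organism matches.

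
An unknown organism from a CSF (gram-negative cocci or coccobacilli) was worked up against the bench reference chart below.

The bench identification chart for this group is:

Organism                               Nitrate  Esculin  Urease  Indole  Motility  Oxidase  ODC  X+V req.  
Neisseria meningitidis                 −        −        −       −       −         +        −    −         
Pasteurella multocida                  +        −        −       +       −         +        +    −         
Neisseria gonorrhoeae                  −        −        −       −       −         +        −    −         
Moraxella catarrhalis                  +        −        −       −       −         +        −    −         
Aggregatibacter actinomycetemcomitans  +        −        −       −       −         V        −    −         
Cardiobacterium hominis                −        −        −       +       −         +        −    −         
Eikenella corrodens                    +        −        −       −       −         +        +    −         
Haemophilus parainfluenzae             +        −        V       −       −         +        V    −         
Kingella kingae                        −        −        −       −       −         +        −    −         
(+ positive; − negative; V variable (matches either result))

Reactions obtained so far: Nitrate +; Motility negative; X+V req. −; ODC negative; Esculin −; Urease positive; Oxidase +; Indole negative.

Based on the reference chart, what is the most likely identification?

X+V req. −: all 9 remaining candidates are consistent.
Motility −: all 9 remaining candidates are consistent.
ODC −: excludes Pasteurella multocida, Eikenella corrodens — 7 left.
Esculin −: all 7 remaining candidates are consistent.
Indole −: excludes Cardiobacterium hominis — 6 left.
Nitrate +: excludes Neisseria meningitidis, Neisseria gonorrhoeae, Kingella kingae — 3 left.
Oxidase +: all 3 remaining candidates are consistent.
Urease +: excludes Moraxella catarrhalis, Aggregatibacter actinomycetemcomitans — 1 left.

Haemophilus parainfluenzae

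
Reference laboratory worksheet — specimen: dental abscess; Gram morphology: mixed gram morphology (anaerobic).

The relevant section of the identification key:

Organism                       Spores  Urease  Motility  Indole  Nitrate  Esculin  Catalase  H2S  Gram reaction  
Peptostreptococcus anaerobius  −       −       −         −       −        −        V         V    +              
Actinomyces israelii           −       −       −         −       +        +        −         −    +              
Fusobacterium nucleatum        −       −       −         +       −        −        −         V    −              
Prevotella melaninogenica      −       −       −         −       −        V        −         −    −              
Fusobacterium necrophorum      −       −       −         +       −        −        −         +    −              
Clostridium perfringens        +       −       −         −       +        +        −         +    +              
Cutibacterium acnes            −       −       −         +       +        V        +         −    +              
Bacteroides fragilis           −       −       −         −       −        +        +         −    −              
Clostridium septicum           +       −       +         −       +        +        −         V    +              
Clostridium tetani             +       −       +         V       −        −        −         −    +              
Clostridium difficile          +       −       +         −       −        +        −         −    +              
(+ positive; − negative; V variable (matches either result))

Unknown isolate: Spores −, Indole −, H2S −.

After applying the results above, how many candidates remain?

4

H2S −: excludes Fusobacterium necrophorum, Clostridium perfringens — 9 left.
Spores −: excludes Clostridium septicum, Clostridium tetani, Clostridium difficile — 6 left.
Indole −: excludes Fusobacterium nucleatum, Cutibacterium acnes — 4 left.
Still consistent: Actinomyces israelii, Bacteroides fragilis, Peptostreptococcus anaerobius, Prevotella melaninogenica.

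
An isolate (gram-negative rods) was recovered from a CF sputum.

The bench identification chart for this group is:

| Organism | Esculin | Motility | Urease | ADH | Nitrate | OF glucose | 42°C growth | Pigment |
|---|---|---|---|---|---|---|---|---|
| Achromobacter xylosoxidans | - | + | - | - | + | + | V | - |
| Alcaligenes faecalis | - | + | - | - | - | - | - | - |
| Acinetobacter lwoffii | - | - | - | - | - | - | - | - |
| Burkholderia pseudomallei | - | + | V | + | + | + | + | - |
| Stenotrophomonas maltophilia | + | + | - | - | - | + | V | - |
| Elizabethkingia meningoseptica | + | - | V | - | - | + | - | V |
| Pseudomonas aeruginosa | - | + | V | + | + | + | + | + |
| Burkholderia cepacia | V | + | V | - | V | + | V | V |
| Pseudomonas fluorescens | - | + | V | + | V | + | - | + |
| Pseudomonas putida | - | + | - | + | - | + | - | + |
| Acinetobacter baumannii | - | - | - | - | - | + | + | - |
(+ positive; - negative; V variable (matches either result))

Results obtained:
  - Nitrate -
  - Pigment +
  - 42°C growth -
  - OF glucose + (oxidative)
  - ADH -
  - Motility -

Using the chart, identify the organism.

Elizabethkingia meningoseptica

42°C growth -: excludes Burkholderia pseudomallei, Pseudomonas aeruginosa, Acinetobacter baumannii — 8 left.
ADH -: excludes Pseudomonas fluorescens, Pseudomonas putida — 6 left.
Motility -: excludes Achromobacter xylosoxidans, Alcaligenes faecalis, Stenotrophomonas maltophilia, Burkholderia cepacia — 2 left.
Pigment +: excludes Acinetobacter lwoffii — 1 left.
OF glucose +: the one remaining candidate is consistent.
Nitrate -: the one remaining candidate is consistent.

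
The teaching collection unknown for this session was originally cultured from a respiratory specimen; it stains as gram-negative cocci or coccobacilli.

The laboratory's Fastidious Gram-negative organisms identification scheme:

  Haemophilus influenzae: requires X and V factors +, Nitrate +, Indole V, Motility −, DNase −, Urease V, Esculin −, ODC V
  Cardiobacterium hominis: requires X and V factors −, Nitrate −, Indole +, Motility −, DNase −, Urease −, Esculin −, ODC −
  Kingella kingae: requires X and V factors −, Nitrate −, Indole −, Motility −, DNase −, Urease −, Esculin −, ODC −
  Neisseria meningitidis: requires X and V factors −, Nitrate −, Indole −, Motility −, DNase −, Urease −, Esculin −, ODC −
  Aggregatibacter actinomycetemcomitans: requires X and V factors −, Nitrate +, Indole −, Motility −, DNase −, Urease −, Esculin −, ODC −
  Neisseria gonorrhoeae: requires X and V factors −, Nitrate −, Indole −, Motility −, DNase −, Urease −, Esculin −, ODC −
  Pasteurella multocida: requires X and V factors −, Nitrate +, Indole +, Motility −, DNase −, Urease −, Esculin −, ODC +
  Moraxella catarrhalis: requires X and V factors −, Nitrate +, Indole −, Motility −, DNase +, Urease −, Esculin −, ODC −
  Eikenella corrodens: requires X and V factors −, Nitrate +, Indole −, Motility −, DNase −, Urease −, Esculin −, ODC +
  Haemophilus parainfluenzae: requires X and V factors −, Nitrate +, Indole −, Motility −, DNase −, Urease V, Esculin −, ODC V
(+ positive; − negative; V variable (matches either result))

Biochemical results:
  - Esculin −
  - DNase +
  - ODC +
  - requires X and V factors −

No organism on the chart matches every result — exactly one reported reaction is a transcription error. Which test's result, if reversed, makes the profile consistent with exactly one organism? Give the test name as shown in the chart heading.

As reported, no row in the chart matches all 4 reactions.
Reversing Esculin → still no organism matches.
Reversing requires X and V factors → still no organism matches.
Reversing DNase → 3 organisms match (not unique).
Reversing ODC (to −) → unique match: Moraxella catarrhalis.

ODC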